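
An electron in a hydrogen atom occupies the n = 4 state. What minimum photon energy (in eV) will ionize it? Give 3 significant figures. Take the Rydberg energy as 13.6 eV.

E_4 = −13.60/16 = −0.850 eV, so ionization (to E = 0) requires 0.850 eV.

0.850 eV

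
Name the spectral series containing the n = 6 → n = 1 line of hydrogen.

The series is set by the lower level: n_f = 1 is the Lyman series.

Lyman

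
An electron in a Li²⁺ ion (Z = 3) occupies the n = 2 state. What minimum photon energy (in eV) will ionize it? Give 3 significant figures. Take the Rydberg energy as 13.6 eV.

30.6 eV

E_n = −13.6 Z²/n² = −122.4/n² eV for Z = 3.
E_2 = −122.4/4 = −30.6 eV, so ionization (to E = 0) requires 30.6 eV.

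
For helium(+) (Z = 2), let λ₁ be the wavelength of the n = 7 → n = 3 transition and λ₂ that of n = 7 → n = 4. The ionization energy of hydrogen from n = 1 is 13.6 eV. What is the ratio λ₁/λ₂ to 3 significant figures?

λ ∝ 1/ΔE ∝ 1/(1/n_f² − 1/n_i²), and the Z² and hc factors cancel in the ratio.
λ₁/λ₂ = (1/4² − 1/7²)/(1/3² − 1/7²) = 0.04209/0.09070 = 0.464.

0.464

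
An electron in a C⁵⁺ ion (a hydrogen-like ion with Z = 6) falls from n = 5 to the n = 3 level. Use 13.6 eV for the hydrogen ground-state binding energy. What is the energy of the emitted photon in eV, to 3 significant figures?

The Bohr energies scale as Z², so for Z = 6: E_n = −489.6/n² eV.
E_5 = −489.6/25 = −19.58 eV and E_3 = −489.6/9 = −54.40 eV.
The photon energy is |E_5 − E_3| = 34.8 eV.

34.8 eV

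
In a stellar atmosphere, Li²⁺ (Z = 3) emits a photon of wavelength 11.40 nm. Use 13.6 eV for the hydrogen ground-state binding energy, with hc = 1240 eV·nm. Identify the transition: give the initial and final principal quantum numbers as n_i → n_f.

The photon energy is ΔE = hc/λ = 1240 / 11.40 = 108.8 eV.
With Z = 3, ΔE = 122.4 × (1/n_f² − 1/n_i²), so 1/n_f² − 1/n_i² = 0.8887.
Trying n_f = 1 gives 1/n_i² = 0.1113, i.e. n_i ≈ 3; this pair matches.

n_i = 3, n_f = 1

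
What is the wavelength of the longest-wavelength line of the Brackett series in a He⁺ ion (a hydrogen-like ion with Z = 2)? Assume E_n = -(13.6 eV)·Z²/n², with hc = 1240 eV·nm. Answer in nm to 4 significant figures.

The Brackett series terminates on n_f = 4; the first line has n_i = 4+1 = 5.
ΔE = 54.40 × (1/4² − 1/5²) = 1.224 eV.
λ = 1240 / 1.224 = 1013 nm.

1013 nm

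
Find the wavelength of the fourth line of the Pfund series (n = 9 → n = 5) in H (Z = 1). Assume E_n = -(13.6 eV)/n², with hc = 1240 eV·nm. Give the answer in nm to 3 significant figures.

The Pfund series terminates on n_f = 5; the fourth line has n_i = 5+4 = 9.
ΔE = 13.60 × (1/5² − 1/9²) = 0.3761 eV.
λ = 1240 / 0.3761 = 3300 nm.

3300 nm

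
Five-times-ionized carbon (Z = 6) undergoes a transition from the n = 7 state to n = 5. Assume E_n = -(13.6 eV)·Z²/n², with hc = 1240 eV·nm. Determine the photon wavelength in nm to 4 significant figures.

For Z = 6 the level energies scale as Z², so the effective Rydberg energy is 13.6 × 36 = 489.6 eV.
ΔE = 489.6 × (1/5² − 1/7²) = 489.6 × 0.01959 = 9.592 eV.
λ = hc/ΔE = 1240 / 9.592 = 129.3 nm.

129.3 nm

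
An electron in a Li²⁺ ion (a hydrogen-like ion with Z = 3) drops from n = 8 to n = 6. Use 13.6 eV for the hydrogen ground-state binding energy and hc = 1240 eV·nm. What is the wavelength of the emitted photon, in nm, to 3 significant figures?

For Z = 3 the level energies scale as Z², so the effective Rydberg energy is 13.6 × 9 = 122.4 eV.
ΔE = 122.4 × (1/6² − 1/8²) = 122.4 × 0.01215 = 1.488 eV.
λ = hc/ΔE = 1240 / 1.488 = 834 nm.

834 nm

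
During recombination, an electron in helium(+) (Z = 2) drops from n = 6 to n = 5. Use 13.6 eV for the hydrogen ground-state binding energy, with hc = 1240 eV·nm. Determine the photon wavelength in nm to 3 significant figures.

For Z = 2 the level energies scale as Z², so the effective Rydberg energy is 13.6 × 4 = 54.40 eV.
ΔE = 54.40 × (1/5² − 1/6²) = 54.40 × 0.01222 = 0.6649 eV.
λ = hc/ΔE = 1240 / 0.6649 = 1860 nm.

1860 nm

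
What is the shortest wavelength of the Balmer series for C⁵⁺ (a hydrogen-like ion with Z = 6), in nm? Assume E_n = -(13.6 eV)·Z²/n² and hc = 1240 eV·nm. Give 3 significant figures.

10.1 nm

The Balmer series has lower level n_f = 2; the series limit corresponds to n_i → ∞.
ΔE_max = 13.6 × 36 / 2² = 122.4 eV.
λ_min = 1240 / 122.4 = 10.1 nm.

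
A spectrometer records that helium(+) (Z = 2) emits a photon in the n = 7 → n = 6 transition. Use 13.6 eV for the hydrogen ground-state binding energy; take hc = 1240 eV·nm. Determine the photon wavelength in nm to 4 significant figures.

For Z = 2 the level energies scale as Z², so the effective Rydberg energy is 13.6 × 4 = 54.40 eV.
ΔE = 54.40 × (1/6² − 1/7²) = 54.40 × 0.007370 = 0.4009 eV.
λ = hc/ΔE = 1240 / 0.4009 = 3093 nm.

3093 nm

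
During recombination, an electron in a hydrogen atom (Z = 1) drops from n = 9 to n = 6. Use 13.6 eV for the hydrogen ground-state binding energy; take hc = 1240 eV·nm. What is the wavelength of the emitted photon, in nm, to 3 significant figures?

ΔE = 13.60 × (1/6² − 1/9²) = 13.60 × 0.01543 = 0.2099 eV.
λ = hc/ΔE = 1240 / 0.2099 = 5910 nm.

5910 nm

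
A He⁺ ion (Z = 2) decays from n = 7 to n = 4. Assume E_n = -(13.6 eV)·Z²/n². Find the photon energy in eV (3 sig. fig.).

2.29 eV

The Bohr energies scale as Z², so for Z = 2: E_n = −54.40/n² eV.
E_7 = −54.40/49 = −1.110 eV and E_4 = −54.40/16 = −3.400 eV.
The photon energy is |E_7 − E_4| = 2.29 eV.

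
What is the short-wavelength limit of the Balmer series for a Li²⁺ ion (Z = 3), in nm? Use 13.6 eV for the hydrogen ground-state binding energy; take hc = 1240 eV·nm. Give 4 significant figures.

40.52 nm

The Balmer series has lower level n_f = 2; the series limit corresponds to n_i → ∞.
ΔE_max = 13.6 × 9 / 2² = 30.60 eV.
λ_min = 1240 / 30.60 = 40.52 nm.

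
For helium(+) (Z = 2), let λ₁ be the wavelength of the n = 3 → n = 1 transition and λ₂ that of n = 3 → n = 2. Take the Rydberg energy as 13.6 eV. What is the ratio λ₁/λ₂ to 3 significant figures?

0.156

λ ∝ 1/ΔE ∝ 1/(1/n_f² − 1/n_i²), and the Z² and hc factors cancel in the ratio.
λ₁/λ₂ = (1/2² − 1/3²)/(1/1² − 1/3²) = 0.1389/0.8889 = 0.156.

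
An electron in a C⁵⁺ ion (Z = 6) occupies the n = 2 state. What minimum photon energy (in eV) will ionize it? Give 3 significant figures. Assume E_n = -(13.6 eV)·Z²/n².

E_n = −13.6 Z²/n² = −489.6/n² eV for Z = 6.
E_2 = −489.6/4 = −122 eV, so ionization (to E = 0) requires 122 eV.

122 eV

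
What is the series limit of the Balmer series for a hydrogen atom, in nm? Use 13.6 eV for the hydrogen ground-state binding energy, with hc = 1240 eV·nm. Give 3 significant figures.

365 nm

The Balmer series has lower level n_f = 2; the series limit corresponds to n_i → ∞.
ΔE_max = 13.6 × 1 / 2² = 3.400 eV.
λ_min = 1240 / 3.400 = 365 nm.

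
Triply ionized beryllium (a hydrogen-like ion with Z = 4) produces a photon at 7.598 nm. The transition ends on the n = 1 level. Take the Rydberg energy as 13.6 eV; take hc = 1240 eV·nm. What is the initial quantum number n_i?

n_i = 2

The photon energy is ΔE = hc/λ = 1240 / 7.598 = 163.2 eV.
With Z = 4, ΔE = 217.6 × (1/n_f² − 1/n_i²), so 1/n_f² − 1/n_i² = 0.7500.
With n_f = 1: 1/n_i² = 1/1 − 0.7500 = 0.2500, so n_i ≈ 2.00.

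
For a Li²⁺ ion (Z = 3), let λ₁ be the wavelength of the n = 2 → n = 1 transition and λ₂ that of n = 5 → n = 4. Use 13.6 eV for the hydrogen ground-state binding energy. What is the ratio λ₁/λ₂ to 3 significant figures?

0.0300

λ ∝ 1/ΔE ∝ 1/(1/n_f² − 1/n_i²), and the Z² and hc factors cancel in the ratio.
λ₁/λ₂ = (1/4² − 1/5²)/(1/1² − 1/2²) = 0.02250/0.7500 = 0.0300.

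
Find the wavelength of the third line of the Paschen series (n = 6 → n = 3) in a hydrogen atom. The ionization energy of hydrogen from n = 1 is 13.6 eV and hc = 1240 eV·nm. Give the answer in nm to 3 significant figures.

The Paschen series terminates on n_f = 3; the third line has n_i = 3+3 = 6.
ΔE = 13.60 × (1/3² − 1/6²) = 1.133 eV.
λ = 1240 / 1.133 = 1090 nm.

1090 nm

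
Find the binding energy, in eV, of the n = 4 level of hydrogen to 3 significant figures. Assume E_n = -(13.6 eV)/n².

E_4 = −13.60/16 = −0.850 eV, so ionization (to E = 0) requires 0.850 eV.

0.850 eV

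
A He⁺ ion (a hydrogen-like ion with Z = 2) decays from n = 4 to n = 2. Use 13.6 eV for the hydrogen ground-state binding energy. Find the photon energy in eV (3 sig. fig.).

The Bohr energies scale as Z², so for Z = 2: E_n = −54.40/n² eV.
E_4 = −54.40/16 = −3.400 eV and E_2 = −54.40/4 = −13.60 eV.
The photon energy is |E_4 − E_2| = 10.2 eV.

10.2 eV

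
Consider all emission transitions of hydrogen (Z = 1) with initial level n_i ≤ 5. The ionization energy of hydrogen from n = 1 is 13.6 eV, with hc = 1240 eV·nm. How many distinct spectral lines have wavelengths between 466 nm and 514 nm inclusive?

1

Enumerate all n_i → n_f pairs with 1 ≤ n_f < n_i ≤ 5 and compute λ = 1240 / [13.6·1·(1/n_f² − 1/n_i²)].
Lines falling in [466, 514] nm: 4→2 (486.3 nm).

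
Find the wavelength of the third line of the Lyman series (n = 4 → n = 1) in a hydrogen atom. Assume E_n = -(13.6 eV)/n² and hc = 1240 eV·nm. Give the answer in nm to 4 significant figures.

97.25 nm

The Lyman series terminates on n_f = 1; the third line has n_i = 1+3 = 4.
ΔE = 13.60 × (1/1² − 1/4²) = 12.75 eV.
λ = 1240 / 12.75 = 97.25 nm.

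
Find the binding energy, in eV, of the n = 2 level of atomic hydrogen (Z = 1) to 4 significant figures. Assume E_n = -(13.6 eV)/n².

3.400 eV

E_2 = −13.60/4 = −3.400 eV, so ionization (to E = 0) requires 3.400 eV.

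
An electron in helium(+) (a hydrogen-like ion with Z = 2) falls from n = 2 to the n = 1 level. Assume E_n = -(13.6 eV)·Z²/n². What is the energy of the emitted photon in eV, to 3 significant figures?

The Bohr energies scale as Z², so for Z = 2: E_n = −54.40/n² eV.
E_2 = −54.40/4 = −13.60 eV and E_1 = −54.40/1 = −54.40 eV.
The photon energy is |E_2 − E_1| = 40.8 eV.

40.8 eV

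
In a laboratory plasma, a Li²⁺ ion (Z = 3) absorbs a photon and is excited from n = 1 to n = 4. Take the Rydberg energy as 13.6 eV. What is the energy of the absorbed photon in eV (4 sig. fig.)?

114.8 eV

The Bohr energies scale as Z², so for Z = 3: E_n = −122.4/n² eV.
E_4 = −122.4/16 = −7.650 eV and E_1 = −122.4/1 = −122.4 eV.
The photon energy is |E_4 − E_1| = 114.8 eV.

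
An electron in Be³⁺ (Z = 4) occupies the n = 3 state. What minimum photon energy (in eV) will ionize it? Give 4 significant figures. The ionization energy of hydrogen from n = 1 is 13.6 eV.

24.18 eV

E_n = −13.6 Z²/n² = −217.6/n² eV for Z = 4.
E_3 = −217.6/9 = −24.18 eV, so ionization (to E = 0) requires 24.18 eV.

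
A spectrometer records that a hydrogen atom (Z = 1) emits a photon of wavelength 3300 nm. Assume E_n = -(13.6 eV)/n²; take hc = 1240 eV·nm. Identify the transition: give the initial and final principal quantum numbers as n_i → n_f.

n_i = 9, n_f = 5

The photon energy is ΔE = hc/λ = 1240 / 3300 = 0.3758 eV.
With Z = 1, ΔE = 13.60 × (1/n_f² − 1/n_i²), so 1/n_f² − 1/n_i² = 0.02763.
Trying n_f = 5 gives 1/n_i² = 0.01237, i.e. n_i ≈ 9; this pair matches.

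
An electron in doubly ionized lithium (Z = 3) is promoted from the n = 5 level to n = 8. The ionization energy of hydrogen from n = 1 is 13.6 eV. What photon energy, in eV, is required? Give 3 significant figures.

The Bohr energies scale as Z², so for Z = 3: E_n = −122.4/n² eV.
E_8 = −122.4/64 = −1.913 eV and E_5 = −122.4/25 = −4.896 eV.
The photon energy is |E_8 − E_5| = 2.98 eV.

2.98 eV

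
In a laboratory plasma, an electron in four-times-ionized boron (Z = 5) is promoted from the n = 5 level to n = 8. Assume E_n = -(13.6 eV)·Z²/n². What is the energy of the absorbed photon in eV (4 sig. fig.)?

8.288 eV

The Bohr energies scale as Z², so for Z = 5: E_n = −340.0/n² eV.
E_8 = −340.0/64 = −5.313 eV and E_5 = −340.0/25 = −13.60 eV.
The photon energy is |E_8 − E_5| = 8.288 eV.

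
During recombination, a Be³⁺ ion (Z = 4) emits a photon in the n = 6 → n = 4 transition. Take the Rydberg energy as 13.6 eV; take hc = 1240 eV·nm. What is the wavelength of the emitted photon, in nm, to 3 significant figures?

164 nm

For Z = 4 the level energies scale as Z², so the effective Rydberg energy is 13.6 × 16 = 217.6 eV.
ΔE = 217.6 × (1/4² − 1/6²) = 217.6 × 0.03472 = 7.556 eV.
λ = hc/ΔE = 1240 / 7.556 = 164 nm.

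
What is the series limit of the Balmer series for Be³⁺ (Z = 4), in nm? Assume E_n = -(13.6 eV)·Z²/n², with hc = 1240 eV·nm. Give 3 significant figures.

22.8 nm

The Balmer series has lower level n_f = 2; the series limit corresponds to n_i → ∞.
ΔE_max = 13.6 × 16 / 2² = 54.40 eV.
λ_min = 1240 / 54.40 = 22.8 nm.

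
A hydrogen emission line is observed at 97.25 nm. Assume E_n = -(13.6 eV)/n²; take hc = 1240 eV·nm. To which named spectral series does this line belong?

Lyman

ΔE = 1240/97.25 = 12.75 eV.
This matches 13.6 × (1/1² − 1/4²), so n_f = 1: the Lyman series.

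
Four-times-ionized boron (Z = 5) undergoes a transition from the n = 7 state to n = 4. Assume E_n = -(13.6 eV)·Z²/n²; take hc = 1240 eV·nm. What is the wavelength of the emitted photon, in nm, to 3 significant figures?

For Z = 5 the level energies scale as Z², so the effective Rydberg energy is 13.6 × 25 = 340.0 eV.
ΔE = 340.0 × (1/4² − 1/7²) = 340.0 × 0.04209 = 14.31 eV.
λ = hc/ΔE = 1240 / 14.31 = 86.6 nm.

86.6 nm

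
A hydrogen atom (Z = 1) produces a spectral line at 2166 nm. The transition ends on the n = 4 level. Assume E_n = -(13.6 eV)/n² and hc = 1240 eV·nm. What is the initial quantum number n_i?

The photon energy is ΔE = hc/λ = 1240 / 2166 = 0.5725 eV.
With Z = 1, ΔE = 13.60 × (1/n_f² − 1/n_i²), so 1/n_f² − 1/n_i² = 0.04209.
With n_f = 4: 1/n_i² = 1/16 − 0.04209 = 0.02041, so n_i ≈ 7.00.

n_i = 7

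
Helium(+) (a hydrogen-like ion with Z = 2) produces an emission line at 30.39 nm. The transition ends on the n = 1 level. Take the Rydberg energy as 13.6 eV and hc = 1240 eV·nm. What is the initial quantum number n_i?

The photon energy is ΔE = hc/λ = 1240 / 30.39 = 40.80 eV.
With Z = 2, ΔE = 54.40 × (1/n_f² − 1/n_i²), so 1/n_f² − 1/n_i² = 0.7501.
With n_f = 1: 1/n_i² = 1/1 − 0.7501 = 0.2499, so n_i ≈ 2.00.

n_i = 2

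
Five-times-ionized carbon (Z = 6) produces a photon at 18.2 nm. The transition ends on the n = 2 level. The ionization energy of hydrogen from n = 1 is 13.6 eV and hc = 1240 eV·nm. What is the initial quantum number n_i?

The photon energy is ΔE = hc/λ = 1240 / 18.2 = 68.13 eV.
With Z = 6, ΔE = 489.6 × (1/n_f² − 1/n_i²), so 1/n_f² − 1/n_i² = 0.1392.
With n_f = 2: 1/n_i² = 1/4 − 0.1392 = 0.1108, so n_i ≈ 3.00.

n_i = 3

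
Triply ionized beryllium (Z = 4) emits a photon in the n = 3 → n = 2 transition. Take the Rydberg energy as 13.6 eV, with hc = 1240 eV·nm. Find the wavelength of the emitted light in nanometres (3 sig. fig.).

41.0 nm

For Z = 4 the level energies scale as Z², so the effective Rydberg energy is 13.6 × 16 = 217.6 eV.
ΔE = 217.6 × (1/2² − 1/3²) = 217.6 × 0.1389 = 30.22 eV.
λ = hc/ΔE = 1240 / 30.22 = 41.0 nm.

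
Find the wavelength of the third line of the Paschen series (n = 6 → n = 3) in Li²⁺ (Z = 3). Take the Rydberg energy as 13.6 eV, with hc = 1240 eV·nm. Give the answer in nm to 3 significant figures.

The Paschen series terminates on n_f = 3; the third line has n_i = 3+3 = 6.
ΔE = 122.4 × (1/3² − 1/6²) = 10.20 eV.
λ = 1240 / 10.20 = 122 nm.

122 nm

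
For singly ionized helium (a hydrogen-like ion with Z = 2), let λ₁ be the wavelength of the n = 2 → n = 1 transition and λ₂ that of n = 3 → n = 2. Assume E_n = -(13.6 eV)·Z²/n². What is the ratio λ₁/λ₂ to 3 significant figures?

λ ∝ 1/ΔE ∝ 1/(1/n_f² − 1/n_i²), and the Z² and hc factors cancel in the ratio.
λ₁/λ₂ = (1/2² − 1/3²)/(1/1² − 1/2²) = 0.1389/0.7500 = 0.185.

0.185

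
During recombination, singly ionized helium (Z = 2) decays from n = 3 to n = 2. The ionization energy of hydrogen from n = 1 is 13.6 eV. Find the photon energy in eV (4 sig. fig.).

The Bohr energies scale as Z², so for Z = 2: E_n = −54.40/n² eV.
E_3 = −54.40/9 = −6.044 eV and E_2 = −54.40/4 = −13.60 eV.
The photon energy is |E_3 − E_2| = 7.556 eV.

7.556 eV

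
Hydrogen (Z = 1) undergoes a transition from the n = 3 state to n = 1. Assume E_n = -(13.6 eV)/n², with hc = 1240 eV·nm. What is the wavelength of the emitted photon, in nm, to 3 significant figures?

103 nm

ΔE = 13.60 × (1/1² − 1/3²) = 13.60 × 0.8889 = 12.09 eV.
λ = hc/ΔE = 1240 / 12.09 = 103 nm.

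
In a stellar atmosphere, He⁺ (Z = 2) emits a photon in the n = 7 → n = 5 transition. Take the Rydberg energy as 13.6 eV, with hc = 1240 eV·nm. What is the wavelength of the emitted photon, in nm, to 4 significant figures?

For Z = 2 the level energies scale as Z², so the effective Rydberg energy is 13.6 × 4 = 54.40 eV.
ΔE = 54.40 × (1/5² − 1/7²) = 54.40 × 0.01959 = 1.066 eV.
λ = hc/ΔE = 1240 / 1.066 = 1163 nm.

1163 nm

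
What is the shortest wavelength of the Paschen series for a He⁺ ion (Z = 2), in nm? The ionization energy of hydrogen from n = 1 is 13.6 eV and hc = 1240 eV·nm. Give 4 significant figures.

The Paschen series has lower level n_f = 3; the series limit corresponds to n_i → ∞.
ΔE_max = 13.6 × 4 / 3² = 6.044 eV.
λ_min = 1240 / 6.044 = 205.1 nm.

205.1 nm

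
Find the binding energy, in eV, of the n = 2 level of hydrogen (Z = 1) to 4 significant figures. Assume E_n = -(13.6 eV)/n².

E_2 = −13.60/4 = −3.400 eV, so ionization (to E = 0) requires 3.400 eV.

3.400 eV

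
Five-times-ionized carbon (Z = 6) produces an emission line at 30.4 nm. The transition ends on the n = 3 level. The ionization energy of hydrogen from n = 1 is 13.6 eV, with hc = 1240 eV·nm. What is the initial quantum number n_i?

n_i = 6

The photon energy is ΔE = hc/λ = 1240 / 30.4 = 40.79 eV.
With Z = 6, ΔE = 489.6 × (1/n_f² − 1/n_i²), so 1/n_f² − 1/n_i² = 0.08331.
With n_f = 3: 1/n_i² = 1/9 − 0.08331 = 0.02780, so n_i ≈ 6.00.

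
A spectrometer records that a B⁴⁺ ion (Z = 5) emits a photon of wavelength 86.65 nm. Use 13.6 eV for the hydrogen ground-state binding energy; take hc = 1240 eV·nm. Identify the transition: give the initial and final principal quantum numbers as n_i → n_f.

The photon energy is ΔE = hc/λ = 1240 / 86.65 = 14.31 eV.
With Z = 5, ΔE = 340.0 × (1/n_f² − 1/n_i²), so 1/n_f² − 1/n_i² = 0.04209.
Trying n_f = 4 gives 1/n_i² = 0.02041, i.e. n_i ≈ 7; this pair matches.

n_i = 7, n_f = 4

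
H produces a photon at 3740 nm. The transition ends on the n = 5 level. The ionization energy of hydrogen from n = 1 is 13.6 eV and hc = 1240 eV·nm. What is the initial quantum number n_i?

n_i = 8

The photon energy is ΔE = hc/λ = 1240 / 3740 = 0.3316 eV.
With Z = 1, ΔE = 13.60 × (1/n_f² − 1/n_i²), so 1/n_f² − 1/n_i² = 0.02438.
With n_f = 5: 1/n_i² = 1/25 − 0.02438 = 0.01562, so n_i ≈ 8.00.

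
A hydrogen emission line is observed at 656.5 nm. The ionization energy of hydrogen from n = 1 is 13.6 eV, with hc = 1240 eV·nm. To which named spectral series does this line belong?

ΔE = 1240/656.5 = 1.889 eV.
This matches 13.6 × (1/2² − 1/3²), so n_f = 2: the Balmer series.

Balmer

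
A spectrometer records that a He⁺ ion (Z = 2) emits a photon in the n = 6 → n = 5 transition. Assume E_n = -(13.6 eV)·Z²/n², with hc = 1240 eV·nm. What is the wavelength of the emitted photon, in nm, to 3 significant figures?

For Z = 2 the level energies scale as Z², so the effective Rydberg energy is 13.6 × 4 = 54.40 eV.
ΔE = 54.40 × (1/5² − 1/6²) = 54.40 × 0.01222 = 0.6649 eV.
λ = hc/ΔE = 1240 / 0.6649 = 1860 nm.

1860 nm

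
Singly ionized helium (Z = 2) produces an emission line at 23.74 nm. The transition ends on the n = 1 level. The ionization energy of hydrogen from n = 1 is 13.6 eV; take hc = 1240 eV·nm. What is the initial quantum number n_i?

The photon energy is ΔE = hc/λ = 1240 / 23.74 = 52.23 eV.
With Z = 2, ΔE = 54.40 × (1/n_f² − 1/n_i²), so 1/n_f² − 1/n_i² = 0.9602.
With n_f = 1: 1/n_i² = 1/1 − 0.9602 = 0.03984, so n_i ≈ 5.01.

n_i = 5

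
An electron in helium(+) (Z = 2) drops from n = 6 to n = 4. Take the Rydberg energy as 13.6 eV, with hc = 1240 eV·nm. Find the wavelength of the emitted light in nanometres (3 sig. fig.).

For Z = 2 the level energies scale as Z², so the effective Rydberg energy is 13.6 × 4 = 54.40 eV.
ΔE = 54.40 × (1/4² − 1/6²) = 54.40 × 0.03472 = 1.889 eV.
λ = hc/ΔE = 1240 / 1.889 = 656 nm.

656 nm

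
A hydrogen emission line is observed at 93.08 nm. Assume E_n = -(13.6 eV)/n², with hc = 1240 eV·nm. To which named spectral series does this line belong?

Lyman

ΔE = 1240/93.08 = 13.32 eV.
This matches 13.6 × (1/1² − 1/7²), so n_f = 1: the Lyman series.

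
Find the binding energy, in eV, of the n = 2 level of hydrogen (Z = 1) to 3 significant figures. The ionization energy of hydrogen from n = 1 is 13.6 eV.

3.40 eV

E_2 = −13.60/4 = −3.40 eV, so ionization (to E = 0) requires 3.40 eV.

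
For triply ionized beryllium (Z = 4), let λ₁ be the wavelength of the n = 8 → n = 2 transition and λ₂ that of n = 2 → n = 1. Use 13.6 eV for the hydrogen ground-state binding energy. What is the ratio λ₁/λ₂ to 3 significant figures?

3.20

λ ∝ 1/ΔE ∝ 1/(1/n_f² − 1/n_i²), and the Z² and hc factors cancel in the ratio.
λ₁/λ₂ = (1/1² − 1/2²)/(1/2² − 1/8²) = 0.7500/0.2344 = 3.20.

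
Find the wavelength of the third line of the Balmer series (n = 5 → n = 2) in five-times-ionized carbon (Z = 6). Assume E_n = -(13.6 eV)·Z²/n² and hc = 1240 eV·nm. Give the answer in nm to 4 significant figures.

The Balmer series terminates on n_f = 2; the third line has n_i = 2+3 = 5.
ΔE = 489.6 × (1/2² − 1/5²) = 102.8 eV.
λ = 1240 / 102.8 = 12.06 nm.

12.06 nm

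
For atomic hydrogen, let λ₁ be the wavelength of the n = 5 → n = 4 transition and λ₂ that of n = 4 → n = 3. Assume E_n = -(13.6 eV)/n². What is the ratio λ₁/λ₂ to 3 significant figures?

2.16

λ ∝ 1/ΔE ∝ 1/(1/n_f² − 1/n_i²), and the Z² and hc factors cancel in the ratio.
λ₁/λ₂ = (1/3² − 1/4²)/(1/4² − 1/5²) = 0.04861/0.02250 = 2.16.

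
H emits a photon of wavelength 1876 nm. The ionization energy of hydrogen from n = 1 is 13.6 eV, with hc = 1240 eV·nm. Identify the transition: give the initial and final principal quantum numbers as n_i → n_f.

The photon energy is ΔE = hc/λ = 1240 / 1876 = 0.6610 eV.
With Z = 1, ΔE = 13.60 × (1/n_f² − 1/n_i²), so 1/n_f² − 1/n_i² = 0.04860.
Trying n_f = 3 gives 1/n_i² = 0.06251, i.e. n_i ≈ 4; this pair matches.

n_i = 4, n_f = 3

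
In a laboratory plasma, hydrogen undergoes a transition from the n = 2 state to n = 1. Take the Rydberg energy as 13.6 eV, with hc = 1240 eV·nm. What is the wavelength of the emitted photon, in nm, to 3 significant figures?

ΔE = 13.60 × (1/1² − 1/2²) = 13.60 × 0.7500 = 10.20 eV.
λ = hc/ΔE = 1240 / 10.20 = 122 nm.

122 nm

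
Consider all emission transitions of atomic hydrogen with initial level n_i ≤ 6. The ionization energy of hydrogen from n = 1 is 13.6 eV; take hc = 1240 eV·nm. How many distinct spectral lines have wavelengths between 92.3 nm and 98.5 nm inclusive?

3

Enumerate all n_i → n_f pairs with 1 ≤ n_f < n_i ≤ 6 and compute λ = 1240 / [13.6·1·(1/n_f² − 1/n_i²)].
Lines falling in [92.3, 98.5] nm: 6→1 (93.78 nm), 5→1 (94.98 nm), 4→1 (97.25 nm).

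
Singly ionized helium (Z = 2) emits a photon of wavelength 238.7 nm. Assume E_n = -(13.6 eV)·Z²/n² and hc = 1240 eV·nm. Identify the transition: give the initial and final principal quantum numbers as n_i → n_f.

n_i = 8, n_f = 3

The photon energy is ΔE = hc/λ = 1240 / 238.7 = 5.195 eV.
With Z = 2, ΔE = 54.40 × (1/n_f² − 1/n_i²), so 1/n_f² − 1/n_i² = 0.09549.
Trying n_f = 3 gives 1/n_i² = 0.01562, i.e. n_i ≈ 8; this pair matches.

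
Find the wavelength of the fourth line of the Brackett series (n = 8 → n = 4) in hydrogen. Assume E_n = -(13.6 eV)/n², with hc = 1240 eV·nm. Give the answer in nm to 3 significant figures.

The Brackett series terminates on n_f = 4; the fourth line has n_i = 4+4 = 8.
ΔE = 13.60 × (1/4² − 1/8²) = 0.6375 eV.
λ = 1240 / 0.6375 = 1950 nm.

1950 nm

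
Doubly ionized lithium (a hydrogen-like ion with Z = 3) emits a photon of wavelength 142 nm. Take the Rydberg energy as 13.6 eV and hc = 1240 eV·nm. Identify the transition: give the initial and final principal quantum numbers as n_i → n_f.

n_i = 5, n_f = 3

The photon energy is ΔE = hc/λ = 1240 / 142 = 8.732 eV.
With Z = 3, ΔE = 122.4 × (1/n_f² − 1/n_i²), so 1/n_f² − 1/n_i² = 0.07134.
Trying n_f = 3 gives 1/n_i² = 0.03977, i.e. n_i ≈ 5; this pair matches.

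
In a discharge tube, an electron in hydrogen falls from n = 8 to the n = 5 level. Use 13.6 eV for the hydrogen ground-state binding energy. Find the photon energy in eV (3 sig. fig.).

E_8 = −13.60/64 = −0.2125 eV and E_5 = −13.60/25 = −0.5440 eV.
The photon energy is |E_8 − E_5| = 0.332 eV.

0.332 eV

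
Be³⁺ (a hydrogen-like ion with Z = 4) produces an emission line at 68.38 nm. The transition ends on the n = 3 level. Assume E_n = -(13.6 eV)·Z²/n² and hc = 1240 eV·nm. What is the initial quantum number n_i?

The photon energy is ΔE = hc/λ = 1240 / 68.38 = 18.13 eV.
With Z = 4, ΔE = 217.6 × (1/n_f² − 1/n_i²), so 1/n_f² − 1/n_i² = 0.08334.
With n_f = 3: 1/n_i² = 1/9 − 0.08334 = 0.02777, so n_i ≈ 6.00.

n_i = 6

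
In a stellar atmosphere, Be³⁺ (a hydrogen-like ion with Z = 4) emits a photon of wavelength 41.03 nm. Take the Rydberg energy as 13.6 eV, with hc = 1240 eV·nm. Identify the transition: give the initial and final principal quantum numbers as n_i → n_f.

The photon energy is ΔE = hc/λ = 1240 / 41.03 = 30.22 eV.
With Z = 4, ΔE = 217.6 × (1/n_f² − 1/n_i²), so 1/n_f² − 1/n_i² = 0.1389.
Trying n_f = 2 gives 1/n_i² = 0.1111, i.e. n_i ≈ 3; this pair matches.

n_i = 3, n_f = 2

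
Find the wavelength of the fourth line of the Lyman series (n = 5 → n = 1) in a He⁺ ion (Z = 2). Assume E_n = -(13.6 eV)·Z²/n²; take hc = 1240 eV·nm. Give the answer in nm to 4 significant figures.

The Lyman series terminates on n_f = 1; the fourth line has n_i = 1+4 = 5.
ΔE = 54.40 × (1/1² − 1/5²) = 52.22 eV.
λ = 1240 / 52.22 = 23.74 nm.

23.74 nm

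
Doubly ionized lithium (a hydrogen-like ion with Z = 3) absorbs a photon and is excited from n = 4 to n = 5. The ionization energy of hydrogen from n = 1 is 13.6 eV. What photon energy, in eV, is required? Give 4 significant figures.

2.754 eV

The Bohr energies scale as Z², so for Z = 3: E_n = −122.4/n² eV.
E_5 = −122.4/25 = −4.896 eV and E_4 = −122.4/16 = −7.650 eV.
The photon energy is |E_5 − E_4| = 2.754 eV.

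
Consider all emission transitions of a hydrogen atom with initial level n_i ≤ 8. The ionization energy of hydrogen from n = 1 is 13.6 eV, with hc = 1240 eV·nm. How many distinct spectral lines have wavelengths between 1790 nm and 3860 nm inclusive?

5

Enumerate all n_i → n_f pairs with 1 ≤ n_f < n_i ≤ 8 and compute λ = 1240 / [13.6·1·(1/n_f² − 1/n_i²)].
Lines falling in [1790, 3860] nm: 4→3 (1876 nm), 8→4 (1945 nm), 7→4 (2166 nm), 6→4 (2626 nm), 8→5 (3741 nm).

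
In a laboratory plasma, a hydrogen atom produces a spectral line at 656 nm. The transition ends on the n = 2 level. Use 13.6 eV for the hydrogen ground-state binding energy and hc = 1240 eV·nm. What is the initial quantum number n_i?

n_i = 3

The photon energy is ΔE = hc/λ = 1240 / 656 = 1.890 eV.
With Z = 1, ΔE = 13.60 × (1/n_f² − 1/n_i²), so 1/n_f² − 1/n_i² = 0.1390.
With n_f = 2: 1/n_i² = 1/4 − 0.1390 = 0.1110, so n_i ≈ 3.00.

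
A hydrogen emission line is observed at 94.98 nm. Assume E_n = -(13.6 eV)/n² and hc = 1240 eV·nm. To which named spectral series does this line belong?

Lyman

ΔE = 1240/94.98 = 13.06 eV.
This matches 13.6 × (1/1² − 1/5²), so n_f = 1: the Lyman series.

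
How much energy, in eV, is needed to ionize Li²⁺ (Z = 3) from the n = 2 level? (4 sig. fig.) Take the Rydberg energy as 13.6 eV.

E_n = −13.6 Z²/n² = −122.4/n² eV for Z = 3.
E_2 = −122.4/4 = −30.60 eV, so ionization (to E = 0) requires 30.60 eV.

30.60 eV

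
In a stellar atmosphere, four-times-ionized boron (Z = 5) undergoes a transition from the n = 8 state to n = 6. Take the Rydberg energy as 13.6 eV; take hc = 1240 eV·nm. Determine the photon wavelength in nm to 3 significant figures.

For Z = 5 the level energies scale as Z², so the effective Rydberg energy is 13.6 × 25 = 340.0 eV.
ΔE = 340.0 × (1/6² − 1/8²) = 340.0 × 0.01215 = 4.132 eV.
λ = hc/ΔE = 1240 / 4.132 = 300 nm.

300 nm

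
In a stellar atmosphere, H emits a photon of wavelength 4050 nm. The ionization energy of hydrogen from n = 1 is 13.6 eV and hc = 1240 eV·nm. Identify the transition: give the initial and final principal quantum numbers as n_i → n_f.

The photon energy is ΔE = hc/λ = 1240 / 4050 = 0.3062 eV.
With Z = 1, ΔE = 13.60 × (1/n_f² − 1/n_i²), so 1/n_f² − 1/n_i² = 0.02251.
Trying n_f = 4 gives 1/n_i² = 0.03999, i.e. n_i ≈ 5; this pair matches.

n_i = 5, n_f = 4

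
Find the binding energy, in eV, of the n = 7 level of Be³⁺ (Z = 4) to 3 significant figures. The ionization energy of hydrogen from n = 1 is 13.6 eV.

E_n = −13.6 Z²/n² = −217.6/n² eV for Z = 4.
E_7 = −217.6/49 = −4.44 eV, so ionization (to E = 0) requires 4.44 eV.

4.44 eV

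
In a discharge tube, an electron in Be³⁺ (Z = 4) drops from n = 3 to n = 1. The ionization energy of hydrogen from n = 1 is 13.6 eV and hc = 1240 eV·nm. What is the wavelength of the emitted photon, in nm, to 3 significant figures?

6.41 nm

For Z = 4 the level energies scale as Z², so the effective Rydberg energy is 13.6 × 16 = 217.6 eV.
ΔE = 217.6 × (1/1² − 1/3²) = 217.6 × 0.8889 = 193.4 eV.
λ = hc/ΔE = 1240 / 193.4 = 6.41 nm.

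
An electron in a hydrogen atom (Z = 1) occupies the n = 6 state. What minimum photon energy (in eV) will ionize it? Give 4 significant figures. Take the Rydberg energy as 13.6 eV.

E_6 = −13.60/36 = −0.3778 eV, so ionization (to E = 0) requires 0.3778 eV.

0.3778 eV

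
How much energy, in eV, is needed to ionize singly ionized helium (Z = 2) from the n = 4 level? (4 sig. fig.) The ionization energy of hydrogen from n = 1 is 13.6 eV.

3.400 eV

E_n = −13.6 Z²/n² = −54.40/n² eV for Z = 2.
E_4 = −54.40/16 = −3.400 eV, so ionization (to E = 0) requires 3.400 eV.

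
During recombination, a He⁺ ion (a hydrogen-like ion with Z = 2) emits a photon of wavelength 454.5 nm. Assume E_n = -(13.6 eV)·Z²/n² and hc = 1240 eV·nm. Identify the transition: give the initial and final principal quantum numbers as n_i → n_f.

n_i = 9, n_f = 4

The photon energy is ΔE = hc/λ = 1240 / 454.5 = 2.728 eV.
With Z = 2, ΔE = 54.40 × (1/n_f² − 1/n_i²), so 1/n_f² − 1/n_i² = 0.05015.
Trying n_f = 4 gives 1/n_i² = 0.01235, i.e. n_i ≈ 9; this pair matches.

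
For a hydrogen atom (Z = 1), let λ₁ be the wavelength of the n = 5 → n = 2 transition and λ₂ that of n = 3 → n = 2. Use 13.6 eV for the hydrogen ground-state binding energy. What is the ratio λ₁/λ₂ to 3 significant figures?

0.661

λ ∝ 1/ΔE ∝ 1/(1/n_f² − 1/n_i²), and the Z² and hc factors cancel in the ratio.
λ₁/λ₂ = (1/2² − 1/3²)/(1/2² − 1/5²) = 0.1389/0.2100 = 0.661.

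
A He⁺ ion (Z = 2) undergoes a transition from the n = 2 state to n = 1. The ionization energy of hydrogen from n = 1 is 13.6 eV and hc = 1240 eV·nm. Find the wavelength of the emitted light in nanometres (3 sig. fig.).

For Z = 2 the level energies scale as Z², so the effective Rydberg energy is 13.6 × 4 = 54.40 eV.
ΔE = 54.40 × (1/1² − 1/2²) = 54.40 × 0.7500 = 40.80 eV.
λ = hc/ΔE = 1240 / 40.80 = 30.4 nm.

30.4 nm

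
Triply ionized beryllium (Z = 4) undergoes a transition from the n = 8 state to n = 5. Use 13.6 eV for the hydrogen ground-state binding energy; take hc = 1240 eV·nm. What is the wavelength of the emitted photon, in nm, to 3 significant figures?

For Z = 4 the level energies scale as Z², so the effective Rydberg energy is 13.6 × 16 = 217.6 eV.
ΔE = 217.6 × (1/5² − 1/8²) = 217.6 × 0.02438 = 5.304 eV.
λ = hc/ΔE = 1240 / 5.304 = 234 nm.

234 nm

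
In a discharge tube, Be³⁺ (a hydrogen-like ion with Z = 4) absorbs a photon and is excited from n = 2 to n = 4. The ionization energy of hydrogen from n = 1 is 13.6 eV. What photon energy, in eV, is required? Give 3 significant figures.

40.8 eV

The Bohr energies scale as Z², so for Z = 4: E_n = −217.6/n² eV.
E_4 = −217.6/16 = −13.60 eV and E_2 = −217.6/4 = −54.40 eV.
The photon energy is |E_4 − E_2| = 40.8 eV.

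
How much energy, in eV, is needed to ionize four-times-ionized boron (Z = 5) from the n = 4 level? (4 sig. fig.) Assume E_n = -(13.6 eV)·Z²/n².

21.25 eV

E_n = −13.6 Z²/n² = −340.0/n² eV for Z = 5.
E_4 = −340.0/16 = −21.25 eV, so ionization (to E = 0) requires 21.25 eV.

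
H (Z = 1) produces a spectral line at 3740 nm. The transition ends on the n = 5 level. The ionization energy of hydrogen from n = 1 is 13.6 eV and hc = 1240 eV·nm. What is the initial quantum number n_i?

The photon energy is ΔE = hc/λ = 1240 / 3740 = 0.3316 eV.
With Z = 1, ΔE = 13.60 × (1/n_f² − 1/n_i²), so 1/n_f² − 1/n_i² = 0.02438.
With n_f = 5: 1/n_i² = 1/25 − 0.02438 = 0.01562, so n_i ≈ 8.00.

n_i = 8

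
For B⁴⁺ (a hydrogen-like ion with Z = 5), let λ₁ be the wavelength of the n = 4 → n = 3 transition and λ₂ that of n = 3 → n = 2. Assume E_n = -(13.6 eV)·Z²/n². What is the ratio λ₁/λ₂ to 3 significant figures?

λ ∝ 1/ΔE ∝ 1/(1/n_f² − 1/n_i²), and the Z² and hc factors cancel in the ratio.
λ₁/λ₂ = (1/2² − 1/3²)/(1/3² − 1/4²) = 0.1389/0.04861 = 2.86.

2.86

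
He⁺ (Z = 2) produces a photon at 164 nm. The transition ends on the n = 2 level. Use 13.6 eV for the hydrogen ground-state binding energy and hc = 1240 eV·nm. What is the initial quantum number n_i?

The photon energy is ΔE = hc/λ = 1240 / 164 = 7.561 eV.
With Z = 2, ΔE = 54.40 × (1/n_f² − 1/n_i²), so 1/n_f² − 1/n_i² = 0.1390.
With n_f = 2: 1/n_i² = 1/4 − 0.1390 = 0.1110, so n_i ≈ 3.00.

n_i = 3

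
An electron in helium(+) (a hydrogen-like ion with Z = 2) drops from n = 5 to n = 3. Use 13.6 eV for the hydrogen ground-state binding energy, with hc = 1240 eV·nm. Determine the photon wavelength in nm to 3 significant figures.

321 nm

For Z = 2 the level energies scale as Z², so the effective Rydberg energy is 13.6 × 4 = 54.40 eV.
ΔE = 54.40 × (1/3² − 1/5²) = 54.40 × 0.07111 = 3.868 eV.
λ = hc/ΔE = 1240 / 3.868 = 321 nm.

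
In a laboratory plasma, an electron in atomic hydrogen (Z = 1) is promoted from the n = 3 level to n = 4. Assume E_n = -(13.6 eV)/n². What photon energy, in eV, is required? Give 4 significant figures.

E_4 = −13.60/16 = −0.8500 eV and E_3 = −13.60/9 = −1.511 eV.
The photon energy is |E_4 − E_3| = 0.6611 eV.

0.6611 eV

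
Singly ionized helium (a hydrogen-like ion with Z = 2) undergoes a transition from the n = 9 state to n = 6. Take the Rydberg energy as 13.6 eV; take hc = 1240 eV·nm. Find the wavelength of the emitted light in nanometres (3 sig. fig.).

For Z = 2 the level energies scale as Z², so the effective Rydberg energy is 13.6 × 4 = 54.40 eV.
ΔE = 54.40 × (1/6² − 1/9²) = 54.40 × 0.01543 = 0.8395 eV.
λ = hc/ΔE = 1240 / 0.8395 = 1480 nm.

1480 nm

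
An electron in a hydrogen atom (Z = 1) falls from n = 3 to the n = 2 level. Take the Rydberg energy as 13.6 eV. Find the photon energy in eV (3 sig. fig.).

1.89 eV

E_3 = −13.60/9 = −1.511 eV and E_2 = −13.60/4 = −3.400 eV.
The photon energy is |E_3 − E_2| = 1.89 eV.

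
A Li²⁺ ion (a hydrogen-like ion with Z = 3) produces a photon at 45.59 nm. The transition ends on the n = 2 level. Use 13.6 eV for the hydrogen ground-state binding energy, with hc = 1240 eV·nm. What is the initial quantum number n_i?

n_i = 6

The photon energy is ΔE = hc/λ = 1240 / 45.59 = 27.20 eV.
With Z = 3, ΔE = 122.4 × (1/n_f² − 1/n_i²), so 1/n_f² − 1/n_i² = 0.2222.
With n_f = 2: 1/n_i² = 1/4 − 0.2222 = 0.02779, so n_i ≈ 6.00.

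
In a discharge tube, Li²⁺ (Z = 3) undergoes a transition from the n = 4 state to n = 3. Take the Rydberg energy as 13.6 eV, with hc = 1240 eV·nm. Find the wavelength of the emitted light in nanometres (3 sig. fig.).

For Z = 3 the level energies scale as Z², so the effective Rydberg energy is 13.6 × 9 = 122.4 eV.
ΔE = 122.4 × (1/3² − 1/4²) = 122.4 × 0.04861 = 5.950 eV.
λ = hc/ΔE = 1240 / 5.950 = 208 nm.

208 nm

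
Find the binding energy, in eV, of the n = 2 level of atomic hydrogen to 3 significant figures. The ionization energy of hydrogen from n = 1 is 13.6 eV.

E_2 = −13.60/4 = −3.40 eV, so ionization (to E = 0) requires 3.40 eV.

3.40 eV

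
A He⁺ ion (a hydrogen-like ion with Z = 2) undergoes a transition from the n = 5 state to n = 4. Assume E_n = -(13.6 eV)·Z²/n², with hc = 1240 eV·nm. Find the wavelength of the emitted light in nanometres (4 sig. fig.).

1013 nm

For Z = 2 the level energies scale as Z², so the effective Rydberg energy is 13.6 × 4 = 54.40 eV.
ΔE = 54.40 × (1/4² − 1/5²) = 54.40 × 0.02250 = 1.224 eV.
λ = hc/ΔE = 1240 / 1.224 = 1013 nm.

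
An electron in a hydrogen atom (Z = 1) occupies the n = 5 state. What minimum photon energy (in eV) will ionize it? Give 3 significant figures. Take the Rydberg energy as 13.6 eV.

0.544 eV

E_5 = −13.60/25 = −0.544 eV, so ionization (to E = 0) requires 0.544 eV.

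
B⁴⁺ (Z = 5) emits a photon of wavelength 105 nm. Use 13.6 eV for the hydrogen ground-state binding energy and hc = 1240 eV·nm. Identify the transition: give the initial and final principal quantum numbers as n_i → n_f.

The photon energy is ΔE = hc/λ = 1240 / 105 = 11.81 eV.
With Z = 5, ΔE = 340.0 × (1/n_f² − 1/n_i²), so 1/n_f² − 1/n_i² = 0.03473.
Trying n_f = 4 gives 1/n_i² = 0.02777, i.e. n_i ≈ 6; this pair matches.

n_i = 6, n_f = 4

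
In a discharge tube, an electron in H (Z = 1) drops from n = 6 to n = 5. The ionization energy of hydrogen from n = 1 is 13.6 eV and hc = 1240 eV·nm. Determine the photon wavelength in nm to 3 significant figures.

7460 nm

ΔE = 13.60 × (1/5² − 1/6²) = 13.60 × 0.01222 = 0.1662 eV.
λ = hc/ΔE = 1240 / 0.1662 = 7460 nm.
This line belongs to the Pfund series.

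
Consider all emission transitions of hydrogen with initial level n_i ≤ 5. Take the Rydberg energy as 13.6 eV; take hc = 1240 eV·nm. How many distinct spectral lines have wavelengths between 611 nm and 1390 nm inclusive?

2

Enumerate all n_i → n_f pairs with 1 ≤ n_f < n_i ≤ 5 and compute λ = 1240 / [13.6·1·(1/n_f² − 1/n_i²)].
Lines falling in [611, 1390] nm: 3→2 (656.5 nm), 5→3 (1282 nm).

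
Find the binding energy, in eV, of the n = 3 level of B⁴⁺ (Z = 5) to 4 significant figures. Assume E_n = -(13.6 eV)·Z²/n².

37.78 eV

E_n = −13.6 Z²/n² = −340.0/n² eV for Z = 5.
E_3 = −340.0/9 = −37.78 eV, so ionization (to E = 0) requires 37.78 eV.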